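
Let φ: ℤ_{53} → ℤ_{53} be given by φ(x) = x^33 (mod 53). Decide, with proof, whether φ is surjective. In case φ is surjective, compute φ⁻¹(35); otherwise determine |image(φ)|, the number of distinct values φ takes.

Since 53 is prime, the nonzero elements of ℤ_{53} form a cyclic group of order 52.
As gcd(33, 52) = 1, raising to the 33rd power is a bijection on this group: if s^33 ≡ t^33 then (st^{−1})^33 = 1, and the only element of order dividing gcd(33, 52) = 1 is 1, so s = t.
With φ(0) = 0 this makes φ injective on all of ℤ_{53}, hence bijective (finite equal-size domain and codomain). In particular φ is surjective.
Since φ is surjective, we find the preimage of 35. The inverse of x ↦ x^33 on (ℤ_{53})^× is x ↦ x^41, because 33·41 = 1353 = 26·52 + 1 ≡ 1 (mod 52) and x^{52} = 1 for x ≠ 0 (Fermat). So φ⁻¹(35) = 35^41 mod 53.
Repeated squaring mod 53: 35^1 ≡ 35, 35^2 ≡ 35² = 1225 ≡ 6, 35^4 ≡ 6² = 36, 35^8 ≡ 36² = 1296 ≡ 24, 35^16 ≡ 24² = 576 ≡ 46, 35^32 ≡ 46² = 2116 ≡ 49. Since 41 = 32 + 8 + 1, 35^41 ≡ 49·24·35: 49·24 = 1176 ≡ 10, then 10·35 = 350 ≡ 32. So 35^41 ≡ 32 (mod 53).
Hence φ⁻¹(35) = 32.

32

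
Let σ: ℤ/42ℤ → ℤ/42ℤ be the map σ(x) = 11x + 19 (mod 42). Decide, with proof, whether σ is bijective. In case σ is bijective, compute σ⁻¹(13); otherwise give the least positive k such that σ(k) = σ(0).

Suppose σ(s) = σ(t) in ℤ/42ℤ. Then 11s + 19 ≡ 11t + 19 (mod 42), hence 11(s − t) ≡ 0 (mod 42).
Since gcd(11, 42) = 1, 11 is invertible modulo 42, so s − t ≡ 0 (mod 42), i.e. s = t.
We now compute 11⁻¹ mod 42 explicitly. Euclid's algorithm: 42 = 3·11 + 9, 11 = 1·9 + 2, 9 = 4·2 + 1; back-substituting gives 1 = 23·11 − 6·42, so 11⁻¹ ≡ 23 (mod 42).
Then y ↦ 23(y − 19) is a two-sided inverse to σ, so every y ∈ ℤ/42ℤ has a preimage.
So σ is bijective.
Since σ is bijective, we compute σ⁻¹(13): solve 11x + 19 ≡ 13 (mod 42), i.e. 11x ≡ 36 (mod 42).
Multiplying by 11⁻¹ = 23 gives x ≡ 23·36 = 828 = 19·42 + 30 ≡ 30 (mod 42).
Check: σ(30) = 11·30 + 19 = 349 = 8·42 + 13 ≡ 13 (mod 42).

30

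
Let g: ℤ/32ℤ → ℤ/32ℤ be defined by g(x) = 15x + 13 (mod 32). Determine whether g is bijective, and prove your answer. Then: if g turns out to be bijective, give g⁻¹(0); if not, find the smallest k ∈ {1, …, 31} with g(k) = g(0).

29

By definition, injectivity means: for all x_1, x_2 in the domain, g(x_1) = g(x_2) implies x_1 = x_2.
If g(x_1) = g(x_2), then 15x_1 ≡ 15x_2 (mod 32). Because gcd(15, 32) = 1, we may cancel 15 to get x_1 ≡ x_2 (mod 32).
We now compute 15⁻¹ mod 32 explicitly. Euclid's algorithm: 32 = 2·15 + 2, 15 = 7·2 + 1; back-substituting gives 1 = 15·15 − 7·32, so 15⁻¹ ≡ 15 (mod 32).
For any y ∈ ℤ/32ℤ, x = 15(y − 13) mod 32 satisfies g(x) = 15·15(y − 13) + 13 ≡ y (since 15·15 ≡ 1 mod 32). So every y has a preimage.
Therefore g is bijective.
Since g is bijective, we compute g⁻¹(0): solve 15x + 13 ≡ 0 (mod 32), i.e. 15x ≡ 19 (mod 32).
Multiplying by 15⁻¹ = 15 gives x ≡ 15·19 = 285 = 8·32 + 29 ≡ 29 (mod 32).
Check: g(29) = 15·29 + 13 = 448 = 14·32 + 0 ≡ 0 (mod 32).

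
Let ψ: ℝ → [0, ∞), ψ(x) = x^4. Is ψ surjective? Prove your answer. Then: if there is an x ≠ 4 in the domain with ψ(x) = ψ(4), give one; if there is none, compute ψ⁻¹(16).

-4

For any y ∈ [0, ∞), x = y^{1/4} ∈ ℝ satisfies x^4 = y, so ψ is surjective.
For the follow-up, such an x exists: taking x = −4 ∈ ℝ gives ψ(−4) = 256 = ψ(4) with −4 ≠ 4.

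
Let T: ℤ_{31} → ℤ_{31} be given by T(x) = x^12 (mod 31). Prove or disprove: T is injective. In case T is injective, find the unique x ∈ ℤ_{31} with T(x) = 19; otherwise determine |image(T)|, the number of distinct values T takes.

6

T(1) = 1^12 = 1.
T(5): Repeated squaring mod 31: 5^1 ≡ 5, 5^2 ≡ 5² = 25, 5^4 ≡ 25² = 625 ≡ 5, 5^8 ≡ 5² = 25. Since 12 = 8 + 4, 5^12 ≡ 25·5: 25·5 = 125 ≡ 1. So 5^12 ≡ 1 (mod 31).
So T(1) = T(5) = 1 while 1 ≠ 5, thus T is not injective.
Since T is not injective, we determine |image(T)|. Computing x^12 mod 31 for each x (by repeated squaring, reducing mod 31 at every step), the values T(0), T(1), …, T(30) are: 0, 1, 4, 8, 16, 1, 1, 16, 2, 2, 4, 16, 4, 8, 2, 8, 8, 2, 8, 4, 16, 4, 2, 2, 16, 1, 1, 16, 8, 4, 1.
The distinct values are {0, 1, 2, 4, 8, 16}; there are 6 of them.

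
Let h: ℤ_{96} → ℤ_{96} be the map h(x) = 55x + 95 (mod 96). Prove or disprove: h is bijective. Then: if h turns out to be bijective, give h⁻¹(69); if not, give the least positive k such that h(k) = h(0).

If h(x_1) = h(x_2), then 55x_1 ≡ 55x_2 (mod 96). Because gcd(55, 96) = 1, we may cancel 55 to get x_1 ≡ x_2 (mod 96).
We now compute 55⁻¹ mod 96 explicitly. Euclid's algorithm: 96 = 1·55 + 41, 55 = 1·41 + 14, 41 = 2·14 + 13, 14 = 1·13 + 1; back-substituting gives 1 = 7·55 − 4·96, so 55⁻¹ ≡ 7 (mod 96).
Then y ↦ 7(y − 95) is a two-sided inverse to h, so every y ∈ ℤ_{96} has a preimage.
Thus h is bijective.
Since h is bijective, we compute h⁻¹(69): solve 55x + 95 ≡ 69 (mod 96), i.e. 55x ≡ 70 (mod 96).
Multiplying by 55⁻¹ = 7 gives x ≡ 7·70 = 490 = 5·96 + 10 ≡ 10 (mod 96).
Check: h(10) = 55·10 + 95 = 645 = 6·96 + 69 ≡ 69 (mod 96).

10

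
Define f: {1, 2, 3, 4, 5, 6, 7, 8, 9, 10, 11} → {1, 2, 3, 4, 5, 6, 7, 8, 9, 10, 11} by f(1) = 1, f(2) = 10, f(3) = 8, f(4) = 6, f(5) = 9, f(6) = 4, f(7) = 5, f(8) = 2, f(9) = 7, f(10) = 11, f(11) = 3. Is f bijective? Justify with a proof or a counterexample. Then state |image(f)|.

11

The values 1, 10, 8, 6, 9, 4, 5, 2, 7, 11, 3 are a permutation of {1, 2, 3, 4, 5, 6, 7, 8, 9, 10, 11}: each element appears exactly once.
So f is injective and surjective, hence bijective.
The image of f is {1, 2, 3, 4, 5, 6, 7, 8, 9, 10, 11}, which has 11 elements.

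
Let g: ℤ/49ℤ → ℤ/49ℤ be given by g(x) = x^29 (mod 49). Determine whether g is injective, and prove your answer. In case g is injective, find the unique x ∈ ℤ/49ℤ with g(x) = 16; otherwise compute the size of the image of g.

g(0) = 0^29 = 0.
g(7): Repeated squaring mod 49: 7^1 ≡ 7, 7^2 ≡ 7² = 49 ≡ 0, 7^4 ≡ 0² = 0, 7^8 ≡ 0² = 0, 7^16 ≡ 0² = 0. Since 29 = 16 + 8 + 4 + 1, 7^29 ≡ 0·0·0·7: 0·0 = 0, then 0·0 = 0, then 0·7 = 0. So 7^29 ≡ 0 (mod 49).
So g(0) = g(7) = 0 while 0 ≠ 7, thus g is not injective.
Since g is not injective, we determine |image(g)|. Computing x^29 mod 49 for each x (by repeated squaring, reducing mod 49 at every step), the values g(0), g(1), …, g(48) are: 0, 1, 11, 5, 23, 3, 6, 0, 8, 25, 33, 2, 17, 13, 0, 15, 39, 12, 30, 31, 20, 0, 22, 4, 40, 9, 45, 27, 0, 29, 18, 19, 37, 10, 34, 0, 36, 32, 47, 16, 24, 41, 0, 43, 46, 26, 44, 38, 48.
The distinct values are {0, 1, 2, 3, 4, 5, 6, 8, 9, 10, 11, 12, 13, 15, 16, 17, 18, 19, 20, 22, 23, 24, 25, 26, 27, 29, 30, 31, 32, 33, 34, 36, 37, 38, 39, 40, 41, 43, 44, 45, 46, 47, 48}; there are 43 of them.

43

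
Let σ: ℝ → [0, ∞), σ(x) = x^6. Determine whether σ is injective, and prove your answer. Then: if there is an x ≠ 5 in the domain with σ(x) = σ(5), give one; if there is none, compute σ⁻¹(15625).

-5

σ(5) = 15625 = (−5)^6 = σ(−5) (since 6 is even), with 5 ≠ −5. So σ is not injective.
For the follow-up, such an x exists: taking x = −5 ∈ ℝ gives σ(−5) = 15625 = σ(5) with −5 ≠ 5.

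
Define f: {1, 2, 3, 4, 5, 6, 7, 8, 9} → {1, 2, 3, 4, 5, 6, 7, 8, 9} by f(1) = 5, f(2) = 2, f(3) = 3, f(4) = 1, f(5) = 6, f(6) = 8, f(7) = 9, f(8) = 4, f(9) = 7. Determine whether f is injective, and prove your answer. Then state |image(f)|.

The values f(1), …, f(9) are 5, 2, 3, 1, 6, 8, 9, 4, 7 — all distinct.
So f(a) = f(b) only when a = b, and f is injective.
The image of f is {1, 2, 3, 4, 5, 6, 7, 8, 9}, which has 9 elements.

9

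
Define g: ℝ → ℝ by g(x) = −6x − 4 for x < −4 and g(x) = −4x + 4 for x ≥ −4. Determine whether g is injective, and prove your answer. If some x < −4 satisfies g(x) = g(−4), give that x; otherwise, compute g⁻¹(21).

-25/6

Both pieces are strictly decreasing (slopes −6 and −4), so each is injective on its own interval.
The left piece maps (−∞, −4) onto (20, ∞); the right piece maps [−4, ∞) onto (−∞, 20].
These images are disjoint, so no value is attained by both pieces. So g is injective.
Because the two images are disjoint, no x < −4 has g(x) = g(−4), so we compute g⁻¹(21): 21 lies in (20, ∞), so solve −6x − 4 = 21: x = (21 + 4)/(−6) = −25/6.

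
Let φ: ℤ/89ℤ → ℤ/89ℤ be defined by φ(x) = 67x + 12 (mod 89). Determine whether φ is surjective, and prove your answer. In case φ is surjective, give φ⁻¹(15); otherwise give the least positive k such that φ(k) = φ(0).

12

Since gcd(67, 89) = 1, 67 is invertible modulo 89. Euclid's algorithm: 89 = 1·67 + 22, 67 = 3·22 + 1; back-substituting gives 1 = 4·67 − 3·89, so 67⁻¹ ≡ 4 (mod 89).
For any y ∈ ℤ/89ℤ, x = 4(y − 12) mod 89 satisfies φ(x) = 67·4(y − 12) + 12 ≡ y (since 67·4 ≡ 1 mod 89). So every y has a preimage.
So φ is surjective.
Since φ is surjective, we find φ⁻¹(15): we need 67x ≡ 15 − 12 ≡ 3 (mod 89). Using 67⁻¹ = 4: x ≡ 4·3 = 12, so x = 12.
Check: φ(12) = 67·12 + 12 = 816 = 9·89 + 15 ≡ 15 (mod 89).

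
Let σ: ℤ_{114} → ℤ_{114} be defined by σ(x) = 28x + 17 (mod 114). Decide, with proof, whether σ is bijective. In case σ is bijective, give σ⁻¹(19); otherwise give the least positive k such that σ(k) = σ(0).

57

We have gcd(28, 114) = 2 > 1. Taking s = 0 and t = 57: σ(0) = 17 and σ(57) = 28·57 + 17 = 1613 ≡ 17 (mod 114).
So σ(0) = σ(57) while 0 ≠ 57, therefore σ is not injective, hence not bijective.
Since σ is not bijective, we find the least positive k with σ(k) = σ(0): this means 28k ≡ 0 (mod 114), i.e. 114 ∣ 28k. Since gcd(28, 114) = 2, dividing through by 2 this holds exactly when 57 ∣ 14k, and as gcd(14, 57) = 1, exactly when 57 ∣ k.
The smallest positive such k is 57.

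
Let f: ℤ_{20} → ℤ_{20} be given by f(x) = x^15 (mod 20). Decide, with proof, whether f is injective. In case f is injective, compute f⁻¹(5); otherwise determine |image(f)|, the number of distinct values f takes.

f(0) = 0^15 = 0.
f(10): Repeated squaring mod 20: 10^1 ≡ 10, 10^2 ≡ 10² = 100 ≡ 0, 10^4 ≡ 0² = 0, 10^8 ≡ 0² = 0. Since 15 = 8 + 4 + 2 + 1, 10^15 ≡ 0·0·0·10: 0·0 = 0, then 0·0 = 0, then 0·10 = 0. So 10^15 ≡ 0 (mod 20).
So f(0) = f(10) = 0 while 0 ≠ 10, thus f is not injective.
Since f is not injective, we determine |image(f)|. Computing x^15 mod 20 for each x (by repeated squaring, reducing mod 20 at every step), the values f(0), f(1), …, f(19) are: 0, 1, 8, 7, 4, 5, 16, 3, 12, 9, 0, 11, 8, 17, 4, 15, 16, 13, 12, 19.
The distinct values are {0, 1, 3, 4, 5, 7, 8, 9, 11, 12, 13, 15, 16, 17, 19}; there are 15 of them.

15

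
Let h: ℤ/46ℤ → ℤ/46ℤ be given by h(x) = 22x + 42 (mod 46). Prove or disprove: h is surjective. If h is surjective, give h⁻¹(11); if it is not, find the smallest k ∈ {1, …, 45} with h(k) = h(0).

23

Since gcd(22, 46) = 2, we have 22x ≡ 0 (mod 2) for all x, so h(x) ≡ 0 (mod 2).
But 1 ≢ 0 (mod 2), so 1 ∈ ℤ/46ℤ has no preimage. Therefore h is not surjective.
Since h is not surjective, we find the least positive k with h(k) = h(0): this means 22k ≡ 0 (mod 46), i.e. 46 ∣ 22k. Since gcd(22, 46) = 2, dividing through by 2 this holds exactly when 23 ∣ 11k, and as gcd(11, 23) = 1, exactly when 23 ∣ k.
The smallest positive such k is 23.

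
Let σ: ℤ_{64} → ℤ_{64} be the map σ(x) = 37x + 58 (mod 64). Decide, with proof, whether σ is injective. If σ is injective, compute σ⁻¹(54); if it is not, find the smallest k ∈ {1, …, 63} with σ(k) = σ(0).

By definition, injectivity means: for all s, t in the domain, σ(s) = σ(t) implies s = t.
If σ(s) = σ(t), then 37s ≡ 37t (mod 64). Because gcd(37, 64) = 1, we may cancel 37 to get s ≡ t (mod 64).
Hence σ is injective.
We now compute 37⁻¹ mod 64 explicitly. Euclid's algorithm: 64 = 1·37 + 27, 37 = 1·27 + 10, 27 = 2·10 + 7, 10 = 1·7 + 3, 7 = 2·3 + 1; back-substituting gives 1 = 45·37 − 26·64, so 37⁻¹ ≡ 45 (mod 64).
Since σ is injective, we find σ⁻¹(54): we need 37x ≡ 54 − 58 ≡ 60 (mod 64). Using 37⁻¹ = 45: x ≡ 45·60 = 2700 = 42·64 + 12, so x = 12.
Check: σ(12) = 37·12 + 58 = 502 = 7·64 + 54 ≡ 54 (mod 64).

12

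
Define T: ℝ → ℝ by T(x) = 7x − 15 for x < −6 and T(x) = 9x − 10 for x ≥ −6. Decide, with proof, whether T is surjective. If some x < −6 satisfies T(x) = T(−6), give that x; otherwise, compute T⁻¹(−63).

-7

Both pieces are strictly increasing (slopes 7 and 9), so each is injective on its own interval.
The left piece maps (−∞, −6) onto (−∞, −57); the right piece maps [−6, ∞) onto [−64, ∞).
The union (−∞, −57) ∪ [−64, ∞) covers ℝ, so T is surjective.
For the follow-up: the images overlap, so an x < −6 with T(x) = T(−6) exists. T(−6) = −64; solving 7x − 15 = −64 for x < −6 gives x = (−64 + 15)/7 = −7.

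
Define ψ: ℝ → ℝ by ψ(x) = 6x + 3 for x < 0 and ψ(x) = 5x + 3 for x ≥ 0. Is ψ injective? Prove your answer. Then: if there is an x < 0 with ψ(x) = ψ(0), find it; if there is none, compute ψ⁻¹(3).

Both pieces are strictly increasing (slopes 6 and 5), so each is injective on its own interval.
The left piece maps (−∞, 0) onto (−∞, 3); the right piece maps [0, ∞) onto [3, ∞).
These images are disjoint, so no value is attained by both pieces. Thus ψ is injective.
Because the two images are disjoint, no x < 0 has ψ(x) = ψ(0), so we compute ψ⁻¹(3): 3 lies in [3, ∞), so solve 5x + 3 = 3: x = (3 − 3)/5 = 0.

0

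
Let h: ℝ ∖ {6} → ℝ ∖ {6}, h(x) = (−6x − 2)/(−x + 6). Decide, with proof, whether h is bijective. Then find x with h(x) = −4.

11/5

Suppose h(x_1) = h(x_2). Cross-multiplying: (−6x_1 − 2)(−x_2 + 6) = (−6x_2 − 2)(−x_1 + 6).
Expanding both sides and cancelling the symmetric terms leaves −38·(x_1 − x_2) = 0. Since −38 ≠ 0, x_1 = x_2. So h is injective.
For any y ≠ 6, solving y(−x + 6) = −6x − 2 for x gives a well-defined x ≠ 6. So h is surjective.
Hence h is bijective.
Solving h(x) = −4: cross-multiplying gives −6x − 2 = −4(−x + 6), which rearranges to −10x = −22, so x = 11/5.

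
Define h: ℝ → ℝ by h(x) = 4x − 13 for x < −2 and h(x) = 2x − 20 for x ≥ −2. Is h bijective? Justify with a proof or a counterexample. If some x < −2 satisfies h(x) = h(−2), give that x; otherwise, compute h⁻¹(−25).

-11/4

Both pieces are strictly increasing (slopes 4 and 2), so each is injective on its own interval.
The left piece maps (−∞, −2) onto (−∞, −21); the right piece maps [−2, ∞) onto [−24, ∞).
These images overlap. In particular h(−2) = −24 (right piece), and solving 4x − 13 = −24 on the left piece gives x = −11/4 < −2.
So h(−11/4) = h(−2) with −11/4 ≠ −2, and h is not injective, hence not bijective. This x = −11/4 is the requested value below −2.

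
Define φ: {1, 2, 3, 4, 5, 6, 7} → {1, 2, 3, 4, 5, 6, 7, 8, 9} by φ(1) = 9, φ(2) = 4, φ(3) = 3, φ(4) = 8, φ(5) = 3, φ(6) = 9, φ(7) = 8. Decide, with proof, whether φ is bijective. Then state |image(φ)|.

φ(3) = 3 = φ(5) with 3 ≠ 5, so φ is not injective, hence not bijective.
The image of φ is {3, 4, 8, 9}, which has 4 elements.

4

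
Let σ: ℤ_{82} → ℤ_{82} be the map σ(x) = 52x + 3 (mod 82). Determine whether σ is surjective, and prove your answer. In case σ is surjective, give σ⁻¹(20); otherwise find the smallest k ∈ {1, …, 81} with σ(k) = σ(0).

Since gcd(52, 82) = 2, we have 52x ≡ 0 (mod 2) for all x, so σ(x) ≡ 1 (mod 2).
But 0 ≢ 1 (mod 2), so 0 ∈ ℤ_{82} has no preimage. Thus σ is not surjective.
Since σ is not surjective, we find the least positive k with σ(k) = σ(0): this means 52k ≡ 0 (mod 82), i.e. 82 ∣ 52k. Since gcd(52, 82) = 2, dividing through by 2 this holds exactly when 41 ∣ 26k, and as gcd(26, 41) = 1, exactly when 41 ∣ k.
The smallest positive such k is 41.

41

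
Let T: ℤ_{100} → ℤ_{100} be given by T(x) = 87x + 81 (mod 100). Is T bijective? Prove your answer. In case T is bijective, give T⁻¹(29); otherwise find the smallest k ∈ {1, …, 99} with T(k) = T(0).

4

Suppose T(s) = T(t) in ℤ_{100}. Then 87s + 81 ≡ 87t + 81 (mod 100), hence 87(s − t) ≡ 0 (mod 100).
Since gcd(87, 100) = 1, 87 is invertible modulo 100, so s − t ≡ 0 (mod 100), i.e. s = t.
We now compute 87⁻¹ mod 100 explicitly. Euclid's algorithm: 100 = 1·87 + 13, 87 = 6·13 + 9, 13 = 1·9 + 4, 9 = 2·4 + 1; back-substituting gives 1 = 23·87 − 20·100, so 87⁻¹ ≡ 23 (mod 100).
Then y ↦ 23(y − 81) is a two-sided inverse to T, so every y ∈ ℤ_{100} has a preimage.
Hence T is bijective.
Since T is bijective, we compute T⁻¹(29): solve 87x + 81 ≡ 29 (mod 100), i.e. 87x ≡ 48 (mod 100).
Multiplying by 87⁻¹ = 23 gives x ≡ 23·48 = 1104 = 11·100 + 4 ≡ 4 (mod 100).
Check: T(4) = 87·4 + 81 = 429 = 4·100 + 29 ≡ 29 (mod 100).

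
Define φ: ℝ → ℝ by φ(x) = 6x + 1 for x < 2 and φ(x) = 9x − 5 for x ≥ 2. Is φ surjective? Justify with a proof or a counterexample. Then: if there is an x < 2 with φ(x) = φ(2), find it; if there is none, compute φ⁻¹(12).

11/6

Both pieces are strictly increasing (slopes 6 and 9), so each is injective on its own interval.
The left piece maps (−∞, 2) onto (−∞, 13); the right piece maps [2, ∞) onto [13, ∞).
These images together cover ℝ, so φ is surjective.
Because the two images are disjoint, no x < 2 has φ(x) = φ(2), so we compute φ⁻¹(12): 12 lies in (−∞, 13), so solve 6x + 1 = 12: x = (12 − 1)/6 = 11/6.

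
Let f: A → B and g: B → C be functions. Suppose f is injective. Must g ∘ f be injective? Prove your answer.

No. Take A = B = C = {1, 2}, f = identity (injective), and g(x) = 1 for every x.
Then (g ∘ f)(1) = 1 = (g ∘ f)(2) with 1 ≠ 2, so g ∘ f is not injective.

not injective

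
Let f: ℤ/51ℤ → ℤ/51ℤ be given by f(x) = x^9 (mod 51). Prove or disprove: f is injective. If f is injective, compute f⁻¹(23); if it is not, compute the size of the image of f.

Computing x^9 mod 51 for each x (by repeated squaring, reducing mod 51 at every step), the values f(0), f(1), …, f(50) are: 0, 1, 2, 48, 4, 29, 45, 10, 8, 9, 7, 23, 39, 13, 20, 15, 16, 17, 18, 19, 14, 21, 46, 11, 27, 25, 26, 24, 40, 5, 30, 37, 32, 33, 34, 35, 36, 31, 38, 12, 28, 44, 42, 43, 41, 6, 22, 47, 3, 49, 50.
Every element of ℤ/51ℤ appears exactly once in this list, so f is a bijection, and in particular injective.
Since f is injective, we read off the preimage of 23 from the same table: f(11) = 23, so f⁻¹(23) = 11.

11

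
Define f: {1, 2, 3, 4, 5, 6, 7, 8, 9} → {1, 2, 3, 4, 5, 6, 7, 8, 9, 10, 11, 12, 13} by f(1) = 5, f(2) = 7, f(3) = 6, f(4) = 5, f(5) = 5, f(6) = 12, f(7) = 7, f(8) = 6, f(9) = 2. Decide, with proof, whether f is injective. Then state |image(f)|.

f(1) = 5 = f(4) with 1 ≠ 4, so f is not injective.
The image of f is {2, 5, 6, 7, 12}, which has 5 elements.

5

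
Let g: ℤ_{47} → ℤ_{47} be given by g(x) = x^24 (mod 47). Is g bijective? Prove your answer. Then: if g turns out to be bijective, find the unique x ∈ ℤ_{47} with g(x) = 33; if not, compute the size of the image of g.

24

g(23): Repeated squaring mod 47: 23^1 ≡ 23, 23^2 ≡ 23² = 529 ≡ 12, 23^4 ≡ 12² = 144 ≡ 3, 23^8 ≡ 3² = 9, 23^16 ≡ 9² = 81 ≡ 34. Since 24 = 16 + 8, 23^24 ≡ 34·9: 34·9 = 306 ≡ 24. So 23^24 ≡ 24 (mod 47).
g(24): Repeated squaring mod 47: 24^1 ≡ 24, 24^2 ≡ 24² = 576 ≡ 12, 24^4 ≡ 12² = 144 ≡ 3, 24^8 ≡ 3² = 9, 24^16 ≡ 9² = 81 ≡ 34. Since 24 = 16 + 8, 24^24 ≡ 34·9: 34·9 = 306 ≡ 24. So 24^24 ≡ 24 (mod 47).
So g(23) = g(24) = 24 while 23 ≠ 24, hence g is not injective, hence not bijective.
Since g is not bijective, we determine |image(g)|. Computing x^24 mod 47 for each x (by repeated squaring, reducing mod 47 at every step), the values g(0), g(1), …, g(46) are: 0, 1, 2, 3, 4, 42, 6, 7, 8, 9, 37, 36, 12, 34, 14, 32, 16, 17, 18, 28, 27, 21, 25, 24, 24, 25, 21, 27, 28, 18, 17, 16, 32, 14, 34, 12, 36, 37, 9, 8, 7, 6, 42, 4, 3, 2, 1.
The distinct values are {0, 1, 2, 3, 4, 6, 7, 8, 9, 12, 14, 16, 17, 18, 21, 24, 25, 27, 28, 32, 34, 36, 37, 42}; there are 24 of them.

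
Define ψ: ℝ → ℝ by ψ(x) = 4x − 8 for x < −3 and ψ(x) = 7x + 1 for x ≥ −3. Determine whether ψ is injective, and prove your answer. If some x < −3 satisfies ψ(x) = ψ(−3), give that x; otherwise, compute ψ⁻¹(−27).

-19/4

Both pieces are strictly increasing (slopes 4 and 7), so each is injective on its own interval.
The left piece maps (−∞, −3) onto (−∞, −20); the right piece maps [−3, ∞) onto [−20, ∞).
These images are disjoint, so no value is attained by both pieces. Thus ψ is injective.
Because the two images are disjoint, no x < −3 has ψ(x) = ψ(−3), so we compute ψ⁻¹(−27): −27 lies in (−∞, −20), so solve 4x − 8 = −27: x = (−27 + 8)/4 = −19/4.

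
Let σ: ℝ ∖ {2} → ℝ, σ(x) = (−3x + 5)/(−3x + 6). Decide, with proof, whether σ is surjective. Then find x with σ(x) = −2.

If σ(x) = 1, cross-multiplying gives −3(−3x + 5) = −3(−3x + 6), which simplifies to −15 = −18 — false.  So 1 has no preimage and σ is not surjective.
Solving σ(x) = −2: cross-multiplying gives −3x + 5 = −2(−3x + 6), which rearranges to −9x = −17, so x = 17/9.

17/9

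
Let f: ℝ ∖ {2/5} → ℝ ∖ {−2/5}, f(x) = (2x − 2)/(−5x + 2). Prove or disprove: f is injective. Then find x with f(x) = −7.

4/11

Suppose f(u) = f(v). Cross-multiplying: (2u − 2)(−5v + 2) = (2v − 2)(−5u + 2).
Expanding both sides and cancelling the symmetric terms leaves −6·(u − v) = 0. Since −6 ≠ 0, u = v. Hence f is injective.
Solving f(x) = −7: cross-multiplying gives 2x − 2 = −7(−5x + 2), which rearranges to −33x = −12, so x = 4/11.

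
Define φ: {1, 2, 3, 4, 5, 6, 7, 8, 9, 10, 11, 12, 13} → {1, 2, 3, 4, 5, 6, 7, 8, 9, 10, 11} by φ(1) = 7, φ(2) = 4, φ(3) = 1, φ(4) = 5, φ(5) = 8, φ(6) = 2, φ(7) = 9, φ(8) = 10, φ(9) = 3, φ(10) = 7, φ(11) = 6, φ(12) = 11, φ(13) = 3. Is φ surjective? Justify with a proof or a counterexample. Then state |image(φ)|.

Every element of the codomain has a preimage: 1 = φ(3), 2 = φ(6), 3 = φ(9), 4 = φ(2), 5 = φ(4), 6 = φ(11), 7 = φ(1), 8 = φ(5), 9 = φ(7), 10 = φ(8), 11 = φ(12).
Hence φ is surjective.
The image of φ is {1, 2, 3, 4, 5, 6, 7, 8, 9, 10, 11}, which has 11 elements.

11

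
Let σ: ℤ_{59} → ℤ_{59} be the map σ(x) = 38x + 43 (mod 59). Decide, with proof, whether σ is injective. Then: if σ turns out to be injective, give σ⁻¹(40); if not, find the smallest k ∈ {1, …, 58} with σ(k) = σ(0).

17

Recall: injectivity means: for all a, b in the domain, σ(a) = σ(b) implies a = b.
Suppose σ(a) = σ(b) in ℤ_{59}. Then 38a + 43 ≡ 38b + 43 (mod 59), so 38(a − b) ≡ 0 (mod 59).
Since gcd(38, 59) = 1, 38 is invertible modulo 59, thus a − b ≡ 0 (mod 59), i.e. a = b.
Thus σ is injective.
We now compute 38⁻¹ mod 59 explicitly. Euclid's algorithm: 59 = 1·38 + 21, 38 = 1·21 + 17, 21 = 1·17 + 4, 17 = 4·4 + 1; back-substituting gives 1 = 14·38 − 9·59, so 38⁻¹ ≡ 14 (mod 59).
Since σ is injective, we compute σ⁻¹(40): solve 38x + 43 ≡ 40 (mod 59), i.e. 38x ≡ 56 (mod 59).
Multiplying by 38⁻¹ = 14 gives x ≡ 14·56 = 784 = 13·59 + 17 ≡ 17 (mod 59).
Check: σ(17) = 38·17 + 43 = 689 = 11·59 + 40 ≡ 40 (mod 59).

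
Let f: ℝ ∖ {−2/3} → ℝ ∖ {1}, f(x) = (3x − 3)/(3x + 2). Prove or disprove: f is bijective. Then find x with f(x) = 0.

Suppose f(a) = f(b). Cross-multiplying: (3a − 3)(3b + 2) = (3b − 3)(3a + 2).
Expanding both sides and cancelling the symmetric terms leaves 15·(a − b) = 0. Since 15 ≠ 0, a = b. Thus f is injective.
For any y ≠ 1, solving y(3x + 2) = 3x − 3 for x gives a well-defined x ≠ −2/3. So f is surjective.
So f is bijective.
Solving f(x) = 0: cross-multiplying gives 3x − 3 = 0(3x + 2), which rearranges to 3x = 3, so x = 1.

1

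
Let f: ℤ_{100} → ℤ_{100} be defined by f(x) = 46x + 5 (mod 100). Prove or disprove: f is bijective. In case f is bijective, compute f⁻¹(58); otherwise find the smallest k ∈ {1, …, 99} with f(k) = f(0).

We have gcd(46, 100) = 2 > 1. Taking a = 0 and b = 50: f(0) = 5 and f(50) = 46·50 + 5 = 2305 ≡ 5 (mod 100).
So f(0) = f(50) while 0 ≠ 50, so f is not injective, hence not bijective.
Since f is not bijective, we find the least positive k with f(k) = f(0): this means 46k ≡ 0 (mod 100), i.e. 100 ∣ 46k. Since gcd(46, 100) = 2, dividing through by 2 this holds exactly when 50 ∣ 23k, and as gcd(23, 50) = 1, exactly when 50 ∣ k.
The smallest positive such k is 50.

50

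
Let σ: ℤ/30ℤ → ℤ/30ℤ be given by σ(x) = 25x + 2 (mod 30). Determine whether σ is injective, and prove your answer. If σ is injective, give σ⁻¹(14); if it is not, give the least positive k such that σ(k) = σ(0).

6

We have gcd(25, 30) = 5 > 1. Taking s = 0 and t = 6: σ(0) = 2 and σ(6) = 25·6 + 2 = 152 ≡ 2 (mod 30).
So σ(0) = σ(6) while 0 ≠ 6, therefore σ is not injective.
Since σ is not injective, we find the least positive k with σ(k) = σ(0): this means 25k ≡ 0 (mod 30), i.e. 30 ∣ 25k. Since gcd(25, 30) = 5, dividing through by 5 this holds exactly when 6 ∣ 5k, and as gcd(5, 6) = 1, exactly when 6 ∣ k.
The smallest positive such k is 6.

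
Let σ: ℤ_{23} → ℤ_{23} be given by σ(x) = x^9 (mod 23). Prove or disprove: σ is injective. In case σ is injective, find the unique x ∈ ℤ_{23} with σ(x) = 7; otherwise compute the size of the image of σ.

17

Since 23 is prime, the nonzero elements of ℤ_{23} form a cyclic group of order 22.
As gcd(9, 22) = 1, raising to the 9th power is a bijection on this group: if s^9 ≡ t^9 then (st^{−1})^9 = 1, and the only element of order dividing gcd(9, 22) = 1 is 1, so s = t.
With σ(0) = 0 this makes σ injective on all of ℤ_{23}, hence bijective (finite equal-size domain and codomain). In particular σ is injective.
Since σ is injective, we find the preimage of 7. The inverse of x ↦ x^9 on (ℤ_{23})^× is x ↦ x^5, because 9·5 = 45 = 2·22 + 1 ≡ 1 (mod 22) and x^{22} = 1 for x ≠ 0 (Fermat). So σ⁻¹(7) = 7^5 mod 23.
Repeated squaring mod 23: 7^1 ≡ 7, 7^2 ≡ 7² = 49 ≡ 3, 7^4 ≡ 3² = 9. Since 5 = 4 + 1, 7^5 ≡ 9·7: 9·7 = 63 ≡ 17. So 7^5 ≡ 17 (mod 23).
Hence σ⁻¹(7) = 17.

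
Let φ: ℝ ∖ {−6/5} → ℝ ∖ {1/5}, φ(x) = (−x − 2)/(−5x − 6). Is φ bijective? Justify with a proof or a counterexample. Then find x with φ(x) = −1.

Suppose φ(x_1) = φ(x_2). Cross-multiplying: (−x_1 − 2)(−5x_2 − 6) = (−x_2 − 2)(−5x_1 − 6).
Expanding both sides and cancelling the symmetric terms leaves −4·(x_1 − x_2) = 0. Since −4 ≠ 0, x_1 = x_2. Hence φ is injective.
For any y ≠ 1/5, solving y(−5x − 6) = −x − 2 for x gives a well-defined x ≠ −6/5. So φ is surjective.
Hence φ is bijective.
Solving φ(x) = −1: cross-multiplying gives −x − 2 = −1(−5x − 6), which rearranges to −6x = 8, so x = −4/3.

-4/3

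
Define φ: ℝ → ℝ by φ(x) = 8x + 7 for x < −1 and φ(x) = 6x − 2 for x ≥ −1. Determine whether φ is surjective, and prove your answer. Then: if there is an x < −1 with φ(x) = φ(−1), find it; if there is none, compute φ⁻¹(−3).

Both pieces are strictly increasing (slopes 8 and 6), so each is injective on its own interval.
The left piece maps (−∞, −1) onto (−∞, −1); the right piece maps [−1, ∞) onto [−8, ∞).
The union (−∞, −1) ∪ [−8, ∞) covers ℝ, so φ is surjective.
For the follow-up: the images overlap, so an x < −1 with φ(x) = φ(−1) exists. φ(−1) = −8; solving 8x + 7 = −8 for x < −1 gives x = (−8 − 7)/8 = −15/8.

-15/8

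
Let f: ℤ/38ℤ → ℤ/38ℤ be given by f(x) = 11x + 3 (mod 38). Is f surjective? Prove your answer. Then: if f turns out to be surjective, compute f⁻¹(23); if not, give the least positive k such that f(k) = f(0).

26

Recall that f is surjective if every y in the codomain equals f(x) for some x in the domain.
Since gcd(11, 38) = 1, 11 is invertible modulo 38. Euclid's algorithm: 38 = 3·11 + 5, 11 = 2·5 + 1; back-substituting gives 1 = 7·11 − 2·38, so 11⁻¹ ≡ 7 (mod 38).
Then y ↦ 7(y − 3) is a two-sided inverse to f, so every y ∈ ℤ/38ℤ has a preimage.
Hence f is surjective.
Since f is surjective, we find f⁻¹(23): we need 11x ≡ 23 − 3 ≡ 20 (mod 38). Using 11⁻¹ = 7: x ≡ 7·20 = 140 = 3·38 + 26, so x = 26.
Check: f(26) = 11·26 + 3 = 289 = 7·38 + 23 ≡ 23 (mod 38).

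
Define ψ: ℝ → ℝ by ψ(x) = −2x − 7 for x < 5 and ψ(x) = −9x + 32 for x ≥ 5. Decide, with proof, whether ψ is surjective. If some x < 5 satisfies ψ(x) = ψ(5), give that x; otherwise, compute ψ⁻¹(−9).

Both pieces are strictly decreasing (slopes −2 and −9), so each is injective on its own interval.
The left piece maps (−∞, 5) onto (−17, ∞); the right piece maps [5, ∞) onto (−∞, −13].
The union (−17, ∞) ∪ (−∞, −13] covers ℝ, so ψ is surjective.
For the follow-up: the images overlap, so an x < 5 with ψ(x) = ψ(5) exists. ψ(5) = −13; solving −2x − 7 = −13 for x < 5 gives x = (−13 + 7)/(−2) = 3.

3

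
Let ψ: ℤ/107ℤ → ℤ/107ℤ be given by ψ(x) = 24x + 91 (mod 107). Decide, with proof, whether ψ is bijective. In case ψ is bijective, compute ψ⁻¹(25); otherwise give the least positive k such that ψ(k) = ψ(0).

Recall that injectivity means: for all u, v in the domain, ψ(u) = ψ(v) implies u = v.
If ψ(u) = ψ(v), then 24u ≡ 24v (mod 107). Because gcd(24, 107) = 1, we may cancel 24 to get u ≡ v (mod 107).
We now compute 24⁻¹ mod 107 explicitly. Euclid's algorithm: 107 = 4·24 + 11, 24 = 2·11 + 2, 11 = 5·2 + 1; back-substituting gives 1 = 58·24 − 13·107, so 24⁻¹ ≡ 58 (mod 107).
For any y ∈ ℤ/107ℤ, x = 58(y − 91) mod 107 satisfies ψ(x) = 24·58(y − 91) + 91 ≡ y (since 24·58 ≡ 1 mod 107). So every y has a preimage.
Thus ψ is bijective.
Since ψ is bijective, we compute ψ⁻¹(25): solve 24x + 91 ≡ 25 (mod 107), i.e. 24x ≡ 41 (mod 107).
Multiplying by 24⁻¹ = 58 gives x ≡ 58·41 = 2378 = 22·107 + 24 ≡ 24 (mod 107).
Check: ψ(24) = 24·24 + 91 = 667 = 6·107 + 25 ≡ 25 (mod 107).

24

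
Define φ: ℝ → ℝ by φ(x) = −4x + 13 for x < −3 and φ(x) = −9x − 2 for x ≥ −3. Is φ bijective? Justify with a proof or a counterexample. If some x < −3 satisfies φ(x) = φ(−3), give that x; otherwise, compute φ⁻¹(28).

-15/4

Both pieces are strictly decreasing (slopes −4 and −9), so each is injective on its own interval.
The left piece maps (−∞, −3) onto (25, ∞); the right piece maps [−3, ∞) onto (−∞, 25].
Since 25 = 25, the images partition ℝ: φ is injective and surjective, hence bijective.
Because the two images are disjoint, no x < −3 has φ(x) = φ(−3), so we compute φ⁻¹(28): 28 lies in (25, ∞), so solve −4x + 13 = 28: x = (28 − 13)/(−4) = −15/4.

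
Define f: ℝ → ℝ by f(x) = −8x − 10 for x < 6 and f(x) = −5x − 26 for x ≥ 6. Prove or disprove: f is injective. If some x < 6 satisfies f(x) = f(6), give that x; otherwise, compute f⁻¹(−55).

Both pieces are strictly decreasing (slopes −8 and −5), so each is injective on its own interval.
The left piece maps (−∞, 6) onto (−58, ∞); the right piece maps [6, ∞) onto (−∞, −56].
These images overlap. In particular f(6) = −56 (right piece), and solving −8x − 10 = −56 on the left piece gives x = 23/4 < 6.
So f(23/4) = f(6) with 23/4 ≠ 6, and f is not injective. This x = 23/4 is the requested value below 6.

23/4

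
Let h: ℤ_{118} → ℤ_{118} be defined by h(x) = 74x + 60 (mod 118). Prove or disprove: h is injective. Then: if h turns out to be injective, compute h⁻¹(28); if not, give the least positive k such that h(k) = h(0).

Recall that h is injective if h(s) = h(t) implies s = t.
We have gcd(74, 118) = 2 > 1. Taking s = 0 and t = 59: h(0) = 60 and h(59) = 74·59 + 60 = 4426 ≡ 60 (mod 118).
So h(0) = h(59) while 0 ≠ 59, therefore h is not injective.
Since h is not injective, we find the least positive k with h(k) = h(0): this means 74k ≡ 0 (mod 118), i.e. 118 ∣ 74k. Since gcd(74, 118) = 2, dividing through by 2 this holds exactly when 59 ∣ 37k, and as gcd(37, 59) = 1, exactly when 59 ∣ k.
The smallest positive such k is 59.

59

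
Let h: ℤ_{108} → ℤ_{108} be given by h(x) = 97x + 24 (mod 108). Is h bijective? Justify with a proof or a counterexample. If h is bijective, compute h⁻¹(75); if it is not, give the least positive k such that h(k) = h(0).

15

Suppose h(x_1) = h(x_2) in ℤ_{108}. Then 97x_1 + 24 ≡ 97x_2 + 24 (mod 108), therefore 97(x_1 − x_2) ≡ 0 (mod 108).
Since gcd(97, 108) = 1, 97 is invertible modulo 108, therefore x_1 − x_2 ≡ 0 (mod 108), i.e. x_1 = x_2.
We now compute 97⁻¹ mod 108 explicitly. Euclid's algorithm: 108 = 1·97 + 11, 97 = 8·11 + 9, 11 = 1·9 + 2, 9 = 4·2 + 1; back-substituting gives 1 = 49·97 − 44·108, so 97⁻¹ ≡ 49 (mod 108).
Then y ↦ 49(y − 24) is a two-sided inverse to h, so every y ∈ ℤ_{108} has a preimage.
Therefore h is bijective.
Since h is bijective, we compute h⁻¹(75): solve 97x + 24 ≡ 75 (mod 108), i.e. 97x ≡ 51 (mod 108).
Multiplying by 97⁻¹ = 49 gives x ≡ 49·51 = 2499 = 23·108 + 15 ≡ 15 (mod 108).
Check: h(15) = 97·15 + 24 = 1479 = 13·108 + 75 ≡ 75 (mod 108).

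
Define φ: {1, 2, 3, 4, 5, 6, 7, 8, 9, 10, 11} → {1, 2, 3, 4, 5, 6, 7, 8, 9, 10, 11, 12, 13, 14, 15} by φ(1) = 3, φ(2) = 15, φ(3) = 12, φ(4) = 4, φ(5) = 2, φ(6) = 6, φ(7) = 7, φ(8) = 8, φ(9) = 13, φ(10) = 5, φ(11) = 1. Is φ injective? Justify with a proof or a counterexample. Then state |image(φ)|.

11

The values φ(1), …, φ(11) are 3, 15, 12, 4, 2, 6, 7, 8, 13, 5, 1 — all distinct.
So φ(u) = φ(v) only when u = v, and φ is injective.
The image of φ is {1, 2, 3, 4, 5, 6, 7, 8, 12, 13, 15}, which has 11 elements.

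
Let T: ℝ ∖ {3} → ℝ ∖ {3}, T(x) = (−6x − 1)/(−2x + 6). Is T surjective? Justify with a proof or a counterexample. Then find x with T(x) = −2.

For any y ≠ 3, solving y(−2x + 6) = −6x − 1 for x gives a well-defined x ≠ 3. So T is surjective.
Solving T(x) = −2: cross-multiplying gives −6x − 1 = −2(−2x + 6), which rearranges to −10x = −11, so x = 11/10.

11/10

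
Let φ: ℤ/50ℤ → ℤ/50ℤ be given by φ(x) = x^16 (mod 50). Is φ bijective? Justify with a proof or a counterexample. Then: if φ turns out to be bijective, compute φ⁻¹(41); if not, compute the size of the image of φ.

φ(1) = 1^16 = 1.
φ(7): Repeated squaring mod 50: 7^1 ≡ 7, 7^2 ≡ 7² = 49, 7^4 ≡ 49² = 2401 ≡ 1, 7^8 ≡ 1² = 1, 7^16 ≡ 1² = 1. So 7^16 ≡ 1 (mod 50).
So φ(1) = φ(7) = 1 while 1 ≠ 7, therefore φ is not injective, hence not bijective.
Since φ is not bijective, we determine |image(φ)|. Computing x^16 mod 50 for each x (by repeated squaring, reducing mod 50 at every step), the values φ(0), φ(1), …, φ(49) are: 0, 1, 36, 21, 46, 25, 6, 1, 6, 41, 0, 11, 16, 41, 36, 25, 16, 31, 26, 31, 0, 21, 46, 11, 26, 25, 26, 11, 46, 21, 0, 31, 26, 31, 16, 25, 36, 41, 16, 11, 0, 41, 6, 1, 6, 25, 46, 21, 36, 1.
The distinct values are {0, 1, 6, 11, 16, 21, 25, 26, 31, 36, 41, 46}; there are 12 of them.

12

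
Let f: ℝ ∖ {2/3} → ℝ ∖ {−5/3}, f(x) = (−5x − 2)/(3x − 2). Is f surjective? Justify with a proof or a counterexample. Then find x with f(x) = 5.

For any y ≠ −5/3, solving y(3x − 2) = −5x − 2 for x gives a well-defined x ≠ 2/3. So f is surjective.
Solving f(x) = 5: cross-multiplying gives −5x − 2 = 5(3x − 2), which rearranges to −20x = −8, so x = 2/5.

2/5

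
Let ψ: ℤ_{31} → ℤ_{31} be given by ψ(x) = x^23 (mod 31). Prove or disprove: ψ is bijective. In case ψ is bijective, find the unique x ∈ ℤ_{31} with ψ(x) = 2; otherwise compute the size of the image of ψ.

4

Since 31 is prime, the nonzero elements of ℤ_{31} form a cyclic group of order 30.
As gcd(23, 30) = 1, raising to the 23rd power is a bijection on this group: if a^23 ≡ b^23 then (ab^{−1})^23 = 1, and the only element of order dividing gcd(23, 30) = 1 is 1, so a = b.
With ψ(0) = 0 this makes ψ injective on all of ℤ_{31}, hence bijective (finite equal-size domain and codomain). In particular ψ is bijective.
Since ψ is bijective, we find the preimage of 2. The inverse of x ↦ x^23 on (ℤ_{31})^× is x ↦ x^17, because 23·17 = 391 = 13·30 + 1 ≡ 1 (mod 30) and x^{30} = 1 for x ≠ 0 (Fermat). So ψ⁻¹(2) = 2^17 mod 31.
Repeated squaring mod 31: 2^1 ≡ 2, 2^2 ≡ 2² = 4, 2^4 ≡ 4² = 16, 2^8 ≡ 16² = 256 ≡ 8, 2^16 ≡ 8² = 64 ≡ 2. Since 17 = 16 + 1, 2^17 ≡ 2·2: 2·2 = 4. So 2^17 ≡ 4 (mod 31).
Hence ψ⁻¹(2) = 4.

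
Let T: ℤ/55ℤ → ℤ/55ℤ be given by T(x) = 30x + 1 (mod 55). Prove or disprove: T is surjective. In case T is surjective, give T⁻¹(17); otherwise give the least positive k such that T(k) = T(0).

11

By definition, T is surjective if every y in the codomain equals T(x) for some x in the domain.
Since gcd(30, 55) = 5, we have 30x ≡ 0 (mod 5) for all x, so T(x) ≡ 1 (mod 5).
But 0 ≢ 1 (mod 5), so 0 ∈ ℤ/55ℤ has no preimage. Therefore T is not surjective.
Since T is not surjective, we find the least positive k with T(k) = T(0): this means 30k ≡ 0 (mod 55), i.e. 55 ∣ 30k. Since gcd(30, 55) = 5, dividing through by 5 this holds exactly when 11 ∣ 6k, and as gcd(6, 11) = 1, exactly when 11 ∣ k.
The smallest positive such k is 11.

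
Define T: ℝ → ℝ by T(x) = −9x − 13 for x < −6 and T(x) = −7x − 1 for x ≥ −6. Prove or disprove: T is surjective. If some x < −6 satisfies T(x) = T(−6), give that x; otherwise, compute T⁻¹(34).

-5

Both pieces are strictly decreasing (slopes −9 and −7), so each is injective on its own interval.
The left piece maps (−∞, −6) onto (41, ∞); the right piece maps [−6, ∞) onto (−∞, 41].
These images together cover ℝ, so T is surjective.
Because the two images are disjoint, no x < −6 has T(x) = T(−6), so we compute T⁻¹(34): 34 lies in (−∞, 41], so solve −7x − 1 = 34: x = (34 + 1)/(−7) = −5.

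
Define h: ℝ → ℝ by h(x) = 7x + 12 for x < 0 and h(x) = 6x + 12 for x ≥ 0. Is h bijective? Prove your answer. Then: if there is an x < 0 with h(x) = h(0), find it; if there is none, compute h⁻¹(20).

Both pieces are strictly increasing (slopes 7 and 6), so each is injective on its own interval.
The left piece maps (−∞, 0) onto (−∞, 12); the right piece maps [0, ∞) onto [12, ∞).
Since 12 = 12, the images partition ℝ: h is injective and surjective, hence bijective.
Because the two images are disjoint, no x < 0 has h(x) = h(0), so we compute h⁻¹(20): 20 lies in [12, ∞), so solve 6x + 12 = 20: x = (20 − 12)/6 = 4/3.

4/3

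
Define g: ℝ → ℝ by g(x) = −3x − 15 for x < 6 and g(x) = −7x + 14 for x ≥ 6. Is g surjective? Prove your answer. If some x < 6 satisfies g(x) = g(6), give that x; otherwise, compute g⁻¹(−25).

13/3

Both pieces are strictly decreasing (slopes −3 and −7), so each is injective on its own interval.
The left piece maps (−∞, 6) onto (−33, ∞); the right piece maps [6, ∞) onto (−∞, −28].
The union (−33, ∞) ∪ (−∞, −28] covers ℝ, so g is surjective.
For the follow-up: the images overlap, so an x < 6 with g(x) = g(6) exists. g(6) = −28; solving −3x − 15 = −28 for x < 6 gives x = (−28 + 15)/(−3) = 13/3.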